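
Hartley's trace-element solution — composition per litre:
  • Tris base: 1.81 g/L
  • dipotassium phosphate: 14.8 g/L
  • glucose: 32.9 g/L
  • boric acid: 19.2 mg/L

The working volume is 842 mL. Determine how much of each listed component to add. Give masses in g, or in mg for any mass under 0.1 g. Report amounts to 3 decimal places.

Scale factor relative to 1 L: 0.842.
Tris base: 1.81 g/L × 0.842 L = 1.524 g
dipotassium phosphate: 14.8 g/L × 0.842 L = 12.462 g
glucose: 32.9 g/L × 0.842 L = 27.702 g
boric acid: 19.2 mg/L × 0.842 L = 16.166 mg

Tris base 1.524 g; dipotassium phosphate 12.462 g; glucose 27.702 g; boric acid 16.166 mg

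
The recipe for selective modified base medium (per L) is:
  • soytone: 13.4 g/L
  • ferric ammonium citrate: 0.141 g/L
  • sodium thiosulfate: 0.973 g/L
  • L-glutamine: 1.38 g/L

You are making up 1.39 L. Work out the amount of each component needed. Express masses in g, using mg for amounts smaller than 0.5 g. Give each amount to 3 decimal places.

Scale factor relative to 1 L: 1.39.
soytone: 13.4 g/L × 1.39 L = 18.626 g
ferric ammonium citrate: 0.141 g/L × 1.39 L = 0.19599 g = 195.990 mg
sodium thiosulfate: 0.973 g/L × 1.39 L = 1.352 g
L-glutamine: 1.38 g/L × 1.39 L = 1.918 g

soytone 18.626 g; ferric ammonium citrate 195.990 mg; sodium thiosulfate 1.352 g; L-glutamine 1.918 g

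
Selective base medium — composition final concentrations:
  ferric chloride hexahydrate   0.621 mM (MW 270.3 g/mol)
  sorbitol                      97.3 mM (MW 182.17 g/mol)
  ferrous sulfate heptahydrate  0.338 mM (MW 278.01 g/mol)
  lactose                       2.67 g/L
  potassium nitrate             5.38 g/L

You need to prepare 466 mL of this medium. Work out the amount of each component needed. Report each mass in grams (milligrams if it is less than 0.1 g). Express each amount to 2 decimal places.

ferric chloride hexahydrate 78.22 mg; sorbitol 8.26 g; ferrous sulfate heptahydrate 43.79 mg; lactose 1.24 g; potassium nitrate 2.51 g

Working volume: 466 mL = 0.466 L.
ferric chloride hexahydrate: 0.621 mmol/L × 270.3 mg/mmol × 0.466 L = 78.22 mg
sorbitol: 97.3 mmol/L × 182.17 g/mol × 0.466 L ÷ 1000 = 8.26 g
ferrous sulfate heptahydrate: 0.338 mmol/L × 278.01 mg/mmol × 0.466 L = 43.79 mg
lactose: 2.67 g/L × 0.466 L = 1.24 g
potassium nitrate: 5.38 g/L × 0.466 L = 2.51 g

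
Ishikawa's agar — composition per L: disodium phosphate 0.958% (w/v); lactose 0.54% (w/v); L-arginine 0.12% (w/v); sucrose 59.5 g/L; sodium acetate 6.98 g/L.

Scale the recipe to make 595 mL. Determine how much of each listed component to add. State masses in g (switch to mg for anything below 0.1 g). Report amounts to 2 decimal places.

disodium phosphate 5.70 g; lactose 3.21 g; L-arginine 0.71 g; sucrose 35.40 g; sodium acetate 4.15 g

Scale factor relative to 1 L: 0.595.
disodium phosphate: 0.958 g per 100 mL × 595 mL ÷ 100 = 5.70 g
lactose: 0.54 g per 100 mL × 595 mL ÷ 100 = 3.21 g
L-arginine: 0.12 g per 100 mL × 595 mL ÷ 100 = 0.71 g
sucrose: 59.5 g/L × 0.595 L = 35.40 g
sodium acetate: 6.98 g/L × 0.595 L = 4.15 g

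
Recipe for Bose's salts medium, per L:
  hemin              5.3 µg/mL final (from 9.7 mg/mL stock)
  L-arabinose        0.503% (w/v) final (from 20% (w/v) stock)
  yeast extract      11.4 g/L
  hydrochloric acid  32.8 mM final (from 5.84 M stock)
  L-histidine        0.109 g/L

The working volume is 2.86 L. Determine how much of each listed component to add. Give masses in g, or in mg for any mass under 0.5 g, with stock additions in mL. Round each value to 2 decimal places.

hemin 1.56 mL; L-arabinose 71.93 mL; yeast extract 32.60 g; hydrochloric acid 16.06 mL; L-histidine 311.74 mg

Working volume: 2.86 L.
hemin: C1V1 = C2V2 → 5.3 µg/mL × 2860 mL ÷ 9700 µg/mL = 1.56 mL
L-arabinose: V = C2·V2/C1 = 0.503% ÷ 20% × 2860 mL = 71.93 mL
yeast extract: 11.4 g/L × 2.86 L = 32.60 g
hydrochloric acid: C1V1 = C2V2 → 32.8 mM × 2860 mL ÷ 5840 mM = 16.06 mL
L-histidine: 0.109 g/L × 2.86 L = 0.31174 g = 311.74 mg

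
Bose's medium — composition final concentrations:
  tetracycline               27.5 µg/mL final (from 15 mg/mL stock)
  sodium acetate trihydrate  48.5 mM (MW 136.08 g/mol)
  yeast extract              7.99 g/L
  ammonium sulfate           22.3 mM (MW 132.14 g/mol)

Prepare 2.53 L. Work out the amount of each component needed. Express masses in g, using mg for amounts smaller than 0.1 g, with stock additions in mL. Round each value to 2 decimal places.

Scale factor relative to 1 L: 2.53.
tetracycline: C1V1 = C2V2 → 27.5 µg/mL × 2530 mL ÷ 15000 µg/mL = 4.64 mL
sodium acetate trihydrate: 48.5 mmol/L × 136.08 g/mol × 2.53 L ÷ 1000 = 16.70 g
yeast extract: 7.99 g/L × 2.53 L = 20.21 g
ammonium sulfate: 22.3 mmol/L × 132.14 g/mol × 2.53 L ÷ 1000 = 7.46 g

tetracycline 4.64 mL; sodium acetate trihydrate 16.70 g; yeast extract 20.21 g; ammonium sulfate 7.46 g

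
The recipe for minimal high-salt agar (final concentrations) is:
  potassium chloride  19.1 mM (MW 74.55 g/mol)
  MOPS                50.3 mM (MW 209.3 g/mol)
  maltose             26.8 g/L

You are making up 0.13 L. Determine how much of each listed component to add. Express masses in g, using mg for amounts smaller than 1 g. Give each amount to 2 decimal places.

Scale factor relative to 1 L: 0.13.
potassium chloride: 19.1 mmol/L × 74.55 mg/mmol × 0.13 L = 185.11 mg
MOPS: 50.3 mmol/L × 209.3 g/mol × 0.13 L ÷ 1000 = 1.37 g
maltose: 26.8 g/L × 0.13 L = 3.48 g

potassium chloride 185.11 mg; MOPS 1.37 g; maltose 3.48 g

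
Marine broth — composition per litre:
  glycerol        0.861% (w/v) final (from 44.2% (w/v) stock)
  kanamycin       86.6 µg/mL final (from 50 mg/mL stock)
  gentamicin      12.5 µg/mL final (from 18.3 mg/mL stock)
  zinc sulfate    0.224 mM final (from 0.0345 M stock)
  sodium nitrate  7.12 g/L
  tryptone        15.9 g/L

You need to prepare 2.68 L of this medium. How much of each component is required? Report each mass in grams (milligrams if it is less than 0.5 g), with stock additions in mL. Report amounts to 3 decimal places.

glycerol 52.205 mL; kanamycin 4.642 mL; gentamicin 1.831 mL; zinc sulfate 17.401 mL; sodium nitrate 19.082 g; tryptone 42.612 g

Scale factor relative to 1 L: 2.68.
glycerol: dilute stock: 0.861% ÷ 44.2% × 2680 mL = 52.205 mL
kanamycin: V = C2·V2/C1 = 86.6 µg/mL × 2680 mL ÷ 50000 µg/mL = 4.642 mL
gentamicin: C1V1 = C2V2 → 12.5 µg/mL × 2680 mL ÷ 18300 µg/mL = 1.831 mL
zinc sulfate: V = C2·V2/C1 = 0.224 mM × 2680 mL ÷ 34.5 mM = 17.401 mL
sodium nitrate: 7.12 g/L × 2.68 L = 19.082 g
tryptone: 15.9 g/L × 2.68 L = 42.612 g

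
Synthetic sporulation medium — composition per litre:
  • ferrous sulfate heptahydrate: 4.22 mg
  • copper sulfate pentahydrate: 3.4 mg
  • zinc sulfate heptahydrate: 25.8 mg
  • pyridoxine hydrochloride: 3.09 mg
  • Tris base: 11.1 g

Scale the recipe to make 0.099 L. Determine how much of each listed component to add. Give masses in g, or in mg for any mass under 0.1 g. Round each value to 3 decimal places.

ferrous sulfate heptahydrate 0.418 mg; copper sulfate pentahydrate 0.337 mg; zinc sulfate heptahydrate 2.554 mg; pyridoxine hydrochloride 0.306 mg; Tris base 1.099 g

Scale factor = 99 mL / 1000 mL = 0.099.
ferrous sulfate heptahydrate: 4.22 mg × (99 mL / 1000 mL) = 0.418 mg
copper sulfate pentahydrate: 3.4 mg × (99 mL / 1000 mL) = 0.337 mg
zinc sulfate heptahydrate: 25.8 mg × (99 mL / 1000 mL) = 2.554 mg
pyridoxine hydrochloride: 3.09 mg × (99 mL / 1000 mL) = 0.306 mg
Tris base: 11.1 g × (99 mL / 1000 mL) = 1.099 g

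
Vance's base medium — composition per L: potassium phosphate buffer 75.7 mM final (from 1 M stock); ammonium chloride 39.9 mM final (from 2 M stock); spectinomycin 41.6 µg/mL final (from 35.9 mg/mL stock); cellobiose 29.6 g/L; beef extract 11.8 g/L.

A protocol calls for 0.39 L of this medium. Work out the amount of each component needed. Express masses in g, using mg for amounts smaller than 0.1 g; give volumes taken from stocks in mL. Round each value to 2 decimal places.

potassium phosphate buffer 29.52 mL; ammonium chloride 7.78 mL; spectinomycin 0.45 mL; cellobiose 11.54 g; beef extract 4.60 g

Working volume: 0.39 L.
potassium phosphate buffer: dilute stock: 75.7 mM × 390 mL ÷ 1000 mM = 29.52 mL
ammonium chloride: C1V1 = C2V2 → 39.9 mM × 390 mL ÷ 2000 mM = 7.78 mL
spectinomycin: V = C2·V2/C1 = 41.6 µg/mL × 390 mL ÷ 35900 µg/mL = 0.45 mL
cellobiose: 29.6 g/L × 0.39 L = 11.54 g
beef extract: 11.8 g/L × 0.39 L = 4.60 g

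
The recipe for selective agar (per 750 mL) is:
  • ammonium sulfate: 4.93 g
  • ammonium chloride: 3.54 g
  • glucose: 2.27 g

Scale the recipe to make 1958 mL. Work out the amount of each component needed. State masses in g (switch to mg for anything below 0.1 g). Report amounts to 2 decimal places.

Scale factor = 1958 mL / 750 mL = 2.61067.
ammonium sulfate: 4.93 g × (1958 mL / 750 mL) = 12.87 g
ammonium chloride: 3.54 g × (1958 mL / 750 mL) = 9.24 g
glucose: 2.27 g × (1958 mL / 750 mL) = 5.93 g

ammonium sulfate 12.87 g; ammonium chloride 9.24 g; glucose 5.93 g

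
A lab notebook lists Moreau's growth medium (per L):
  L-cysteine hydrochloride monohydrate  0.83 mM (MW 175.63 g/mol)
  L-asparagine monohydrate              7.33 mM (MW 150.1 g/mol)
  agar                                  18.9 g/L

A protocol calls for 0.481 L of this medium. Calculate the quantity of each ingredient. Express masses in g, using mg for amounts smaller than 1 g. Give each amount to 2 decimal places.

L-cysteine hydrochloride monohydrate 70.12 mg; L-asparagine monohydrate 529.21 mg; agar 9.09 g

Scale factor relative to 1 L: 0.481.
L-cysteine hydrochloride monohydrate: 0.83 mmol/L × 175.63 mg/mmol × 0.481 L = 70.12 mg
L-asparagine monohydrate: 7.33 mmol/L × 150.1 mg/mmol × 0.481 L = 529.21 mg
agar: 18.9 g/L × 0.481 L = 9.09 g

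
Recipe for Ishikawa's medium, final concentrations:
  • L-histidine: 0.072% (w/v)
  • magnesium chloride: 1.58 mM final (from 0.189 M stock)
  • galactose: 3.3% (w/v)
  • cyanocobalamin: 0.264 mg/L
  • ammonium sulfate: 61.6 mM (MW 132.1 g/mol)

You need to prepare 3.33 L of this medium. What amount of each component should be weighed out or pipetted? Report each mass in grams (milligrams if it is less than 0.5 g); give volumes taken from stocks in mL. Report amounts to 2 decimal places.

L-histidine 2.40 g; magnesium chloride 27.84 mL; galactose 109.89 g; cyanocobalamin 0.88 mg; ammonium sulfate 27.10 g

Scale factor relative to 1 L: 3.33.
L-histidine: 0.072% w/v = 0.72 g/L → 0.72 × 3.33 L = 2.40 g
magnesium chloride: V = C2·V2/C1 = 1.58 mM × 3330 mL ÷ 189 mM = 27.84 mL
galactose: 3.3% w/v = 33 g/L → 33 × 3.33 L = 109.89 g
cyanocobalamin: 0.264 mg/L × 3.33 L = 0.88 mg
ammonium sulfate: 61.6 mmol/L × 132.1 g/mol × 3.33 L ÷ 1000 = 27.10 g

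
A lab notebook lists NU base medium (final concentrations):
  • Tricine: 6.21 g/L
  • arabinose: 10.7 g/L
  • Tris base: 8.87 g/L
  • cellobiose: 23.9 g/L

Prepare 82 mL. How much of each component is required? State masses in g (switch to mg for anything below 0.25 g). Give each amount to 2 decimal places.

Scale factor relative to 1 L: 0.082.
Tricine: 6.21 g/L × 0.082 L = 0.51 g
arabinose: 10.7 g/L × 0.082 L = 0.88 g
Tris base: 8.87 g/L × 0.082 L = 0.73 g
cellobiose: 23.9 g/L × 0.082 L = 1.96 g

Tricine 0.51 g; arabinose 0.88 g; Tris base 0.73 g; cellobiose 1.96 g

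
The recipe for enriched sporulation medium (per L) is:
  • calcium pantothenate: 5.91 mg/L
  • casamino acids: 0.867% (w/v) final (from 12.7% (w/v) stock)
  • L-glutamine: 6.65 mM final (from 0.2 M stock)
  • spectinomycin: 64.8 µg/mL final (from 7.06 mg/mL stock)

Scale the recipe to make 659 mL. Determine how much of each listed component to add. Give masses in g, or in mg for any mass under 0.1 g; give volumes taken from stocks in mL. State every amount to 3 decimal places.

calcium pantothenate 3.895 mg; casamino acids 44.988 mL; L-glutamine 21.912 mL; spectinomycin 6.049 mL

Target volume = 659 mL = 0.659 L.
calcium pantothenate: 5.91 mg/L × 0.659 L = 3.895 mg
casamino acids: V = C2·V2/C1 = 0.867% ÷ 12.7% × 659 mL = 44.988 mL
L-glutamine: C1V1 = C2V2 → 6.65 mM × 659 mL ÷ 200 mM = 21.912 mL
spectinomycin: C1V1 = C2V2 → 64.8 µg/mL × 659 mL ÷ 7060 µg/mL = 6.049 mL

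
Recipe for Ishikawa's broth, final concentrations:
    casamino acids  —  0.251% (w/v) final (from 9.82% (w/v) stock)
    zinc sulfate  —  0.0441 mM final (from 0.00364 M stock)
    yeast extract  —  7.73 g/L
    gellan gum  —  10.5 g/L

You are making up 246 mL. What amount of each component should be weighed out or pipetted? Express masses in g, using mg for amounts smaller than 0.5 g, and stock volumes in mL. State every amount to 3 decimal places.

Scale factor relative to 1 L: 0.246.
casamino acids: dilute stock: 0.251% ÷ 9.82% × 246 mL = 6.288 mL
zinc sulfate: dilute stock: 0.0441 mM × 246 mL ÷ 3.64 mM = 2.980 mL
yeast extract: 7.73 g/L × 0.246 L = 1.902 g
gellan gum: 10.5 g/L × 0.246 L = 2.583 g

casamino acids 6.288 mL; zinc sulfate 2.980 mL; yeast extract 1.902 g; gellan gum 2.583 g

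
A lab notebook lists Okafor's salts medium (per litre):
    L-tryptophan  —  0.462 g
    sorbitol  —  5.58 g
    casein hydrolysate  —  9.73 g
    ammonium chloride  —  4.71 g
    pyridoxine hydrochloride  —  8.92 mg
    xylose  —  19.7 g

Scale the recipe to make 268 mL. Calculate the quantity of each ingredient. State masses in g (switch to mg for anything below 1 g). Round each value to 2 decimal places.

Ratio of target to recipe volume: 268 / 1000 = 0.268.
L-tryptophan: 0.462 g × (268 mL / 1000 mL) = 0.123816 g = 123.82 mg
sorbitol: 5.58 g × (268 mL / 1000 mL) = 1.50 g
casein hydrolysate: 9.73 g × (268 mL / 1000 mL) = 2.61 g
ammonium chloride: 4.71 g × (268 mL / 1000 mL) = 1.26 g
pyridoxine hydrochloride: 8.92 mg × (268 mL / 1000 mL) = 2.39 mg
xylose: 19.7 g × (268 mL / 1000 mL) = 5.28 g

L-tryptophan 123.82 mg; sorbitol 1.50 g; casein hydrolysate 2.61 g; ammonium chloride 1.26 g; pyridoxine hydrochloride 2.39 mg; xylose 5.28 g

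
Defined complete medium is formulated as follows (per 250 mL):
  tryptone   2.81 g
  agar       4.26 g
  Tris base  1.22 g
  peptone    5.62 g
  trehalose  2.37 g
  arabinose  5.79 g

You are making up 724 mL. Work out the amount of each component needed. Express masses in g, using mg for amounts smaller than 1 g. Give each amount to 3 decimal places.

Scale factor = 724 mL / 250 mL = 2.896.
tryptone: 2.81 g × (724 mL / 250 mL) = 8.138 g
agar: 4.26 g × (724 mL / 250 mL) = 12.337 g
Tris base: 1.22 g × (724 mL / 250 mL) = 3.533 g
peptone: 5.62 g × (724 mL / 250 mL) = 16.276 g
trehalose: 2.37 g × (724 mL / 250 mL) = 6.864 g
arabinose: 5.79 g × (724 mL / 250 mL) = 16.768 g

tryptone 8.138 g; agar 12.337 g; Tris base 3.533 g; peptone 16.276 g; trehalose 6.864 g; arabinose 16.768 g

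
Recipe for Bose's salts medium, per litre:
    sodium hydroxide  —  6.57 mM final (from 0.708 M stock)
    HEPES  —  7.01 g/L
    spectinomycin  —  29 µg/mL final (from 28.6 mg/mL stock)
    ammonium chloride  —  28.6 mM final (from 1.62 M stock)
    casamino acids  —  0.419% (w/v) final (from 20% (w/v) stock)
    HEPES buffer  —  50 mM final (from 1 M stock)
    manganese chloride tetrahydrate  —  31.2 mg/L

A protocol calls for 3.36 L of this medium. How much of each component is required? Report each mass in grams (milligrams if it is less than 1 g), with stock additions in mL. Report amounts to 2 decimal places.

Scale factor relative to 1 L: 3.36.
sodium hydroxide: V = C2·V2/C1 = 6.57 mM × 3360 mL ÷ 708 mM = 31.18 mL
HEPES: 7.01 g/L × 3.36 L = 23.55 g
spectinomycin: C1V1 = C2V2 → 29 µg/mL × 3360 mL ÷ 28600 µg/mL = 3.41 mL
ammonium chloride: V = C2·V2/C1 = 28.6 mM × 3360 mL ÷ 1620 mM = 59.32 mL
casamino acids: V = C2·V2/C1 = 0.419% ÷ 20% × 3360 mL = 70.39 mL
HEPES buffer: dilute stock: 50 mM × 3360 mL ÷ 1000 mM = 168.00 mL
manganese chloride tetrahydrate: 31.2 mg/L × 3.36 L = 104.83 mg

sodium hydroxide 31.18 mL; HEPES 23.55 g; spectinomycin 3.41 mL; ammonium chloride 59.32 mL; casamino acids 70.39 mL; HEPES buffer 168.00 mL; manganese chloride tetrahydrate 104.83 mg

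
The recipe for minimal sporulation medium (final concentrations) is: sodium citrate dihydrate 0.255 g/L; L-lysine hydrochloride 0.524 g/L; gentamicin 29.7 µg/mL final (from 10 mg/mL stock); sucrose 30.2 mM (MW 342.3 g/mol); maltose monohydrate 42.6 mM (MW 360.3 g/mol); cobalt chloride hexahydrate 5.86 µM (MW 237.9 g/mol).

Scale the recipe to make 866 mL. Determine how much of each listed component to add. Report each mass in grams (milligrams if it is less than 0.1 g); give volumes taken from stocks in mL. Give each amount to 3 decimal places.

Target volume = 866 mL = 0.866 L.
sodium citrate dihydrate: 0.255 g/L × 0.866 L = 0.221 g
L-lysine hydrochloride: 0.524 g/L × 0.866 L = 0.454 g
gentamicin: V = C2·V2/C1 = 29.7 µg/mL × 866 mL ÷ 10000 µg/mL = 2.572 mL
sucrose: 30.2 mmol/L × 342.3 g/mol × 0.866 L ÷ 1000 = 8.952 g
maltose monohydrate: 42.6 mmol/L × 360.3 g/mol × 0.866 L ÷ 1000 = 13.292 g
cobalt chloride hexahydrate: 5.86 µmol/L × 237.9 g/mol × 0.866 L ÷ 1000 = 1.207 mg

sodium citrate dihydrate 0.221 g; L-lysine hydrochloride 0.454 g; gentamicin 2.572 mL; sucrose 8.952 g; maltose monohydrate 13.292 g; cobalt chloride hexahydrate 1.207 mg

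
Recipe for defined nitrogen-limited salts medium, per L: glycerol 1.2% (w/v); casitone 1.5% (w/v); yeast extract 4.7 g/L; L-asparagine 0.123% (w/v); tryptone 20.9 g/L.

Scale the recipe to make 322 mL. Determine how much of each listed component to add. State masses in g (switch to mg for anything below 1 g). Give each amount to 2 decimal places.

Working volume: 322 mL = 0.322 L.
glycerol: 1.2% w/v = 12 g/L → 12 × 0.322 L = 3.86 g
casitone: 1.5 g per 100 mL × 322 mL ÷ 100 = 4.83 g
yeast extract: 4.7 g/L × 0.322 L = 1.51 g
L-asparagine: 0.123% w/v = 1.23 g/L → 1.23 × 0.322 L = 0.39606 g = 396.06 mg
tryptone: 20.9 g/L × 0.322 L = 6.73 g

glycerol 3.86 g; casitone 4.83 g; yeast extract 1.51 g; L-asparagine 396.06 mg; tryptone 6.73 g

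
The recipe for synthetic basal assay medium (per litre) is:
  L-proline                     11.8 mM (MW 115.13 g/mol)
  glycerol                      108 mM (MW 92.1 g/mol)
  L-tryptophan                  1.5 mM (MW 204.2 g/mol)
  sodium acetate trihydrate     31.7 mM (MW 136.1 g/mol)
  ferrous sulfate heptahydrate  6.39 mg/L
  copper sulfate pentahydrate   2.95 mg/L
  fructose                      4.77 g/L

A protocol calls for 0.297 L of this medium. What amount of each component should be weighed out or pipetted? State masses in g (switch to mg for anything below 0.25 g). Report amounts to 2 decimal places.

L-proline 0.40 g; glycerol 2.95 g; L-tryptophan 90.97 mg; sodium acetate trihydrate 1.28 g; ferrous sulfate heptahydrate 1.90 mg; copper sulfate pentahydrate 0.88 mg; fructose 1.42 g

Working volume: 0.297 L.
L-proline: 11.8 mmol/L × 115.13 g/mol × 0.297 L ÷ 1000 = 0.40 g
glycerol: 108 mmol/L × 92.1 g/mol × 0.297 L ÷ 1000 = 2.95 g
L-tryptophan: 1.5 mmol/L × 204.2 mg/mmol × 0.297 L = 90.97 mg
sodium acetate trihydrate: 31.7 mmol/L × 136.1 g/mol × 0.297 L ÷ 1000 = 1.28 g
ferrous sulfate heptahydrate: 6.39 mg/L × 0.297 L = 1.90 mg
copper sulfate pentahydrate: 2.95 mg/L × 0.297 L = 0.88 mg
fructose: 4.77 g/L × 0.297 L = 1.42 g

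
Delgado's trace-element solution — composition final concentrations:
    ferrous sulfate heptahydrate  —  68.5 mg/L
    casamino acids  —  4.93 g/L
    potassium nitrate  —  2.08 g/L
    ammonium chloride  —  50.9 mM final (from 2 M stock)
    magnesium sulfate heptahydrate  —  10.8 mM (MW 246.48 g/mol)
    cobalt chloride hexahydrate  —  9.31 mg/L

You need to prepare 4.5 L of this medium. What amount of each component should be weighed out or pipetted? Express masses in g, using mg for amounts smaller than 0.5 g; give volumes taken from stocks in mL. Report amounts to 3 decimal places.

ferrous sulfate heptahydrate 308.250 mg; casamino acids 22.185 g; potassium nitrate 9.360 g; ammonium chloride 114.525 mL; magnesium sulfate heptahydrate 11.979 g; cobalt chloride hexahydrate 41.895 mg

Scale factor relative to 1 L: 4.5.
ferrous sulfate heptahydrate: 68.5 mg/L × 4.5 L = 308.250 mg
casamino acids: 4.93 g/L × 4.5 L = 22.185 g
potassium nitrate: 2.08 g/L × 4.5 L = 9.360 g
ammonium chloride: C1V1 = C2V2 → 50.9 mM × 4500 mL ÷ 2000 mM = 114.525 mL
magnesium sulfate heptahydrate: 10.8 mmol/L × 246.48 g/mol × 4.5 L ÷ 1000 = 11.979 g
cobalt chloride hexahydrate: 9.31 mg/L × 4.5 L = 41.895 mg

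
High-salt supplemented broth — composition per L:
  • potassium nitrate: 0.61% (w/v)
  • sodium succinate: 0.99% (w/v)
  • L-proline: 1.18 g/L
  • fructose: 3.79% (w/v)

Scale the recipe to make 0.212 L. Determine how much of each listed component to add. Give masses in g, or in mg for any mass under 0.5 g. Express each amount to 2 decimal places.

Scale factor relative to 1 L: 0.212.
potassium nitrate: 0.61% w/v = 6.1 g/L → 6.1 × 0.212 L = 1.29 g
sodium succinate: 0.99 g per 100 mL × 212 mL ÷ 100 = 2.10 g
L-proline: 1.18 g/L × 0.212 L = 0.25016 g = 250.16 mg
fructose: 3.79% w/v = 37.9 g/L → 37.9 × 0.212 L = 8.03 g

potassium nitrate 1.29 g; sodium succinate 2.10 g; L-proline 250.16 mg; fructose 8.03 g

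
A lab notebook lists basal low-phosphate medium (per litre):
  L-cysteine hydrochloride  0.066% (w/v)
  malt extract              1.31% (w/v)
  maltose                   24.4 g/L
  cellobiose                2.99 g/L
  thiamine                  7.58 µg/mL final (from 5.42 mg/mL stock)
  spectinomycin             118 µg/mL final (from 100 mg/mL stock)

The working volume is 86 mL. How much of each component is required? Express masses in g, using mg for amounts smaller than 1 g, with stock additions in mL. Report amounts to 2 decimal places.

Working volume: 86 mL = 0.086 L.
L-cysteine hydrochloride: 0.066% w/v = 0.66 g/L → 0.66 × 0.086 L = 0.05676 g = 56.76 mg
malt extract: 1.31% w/v = 13.1 g/L → 13.1 × 0.086 L = 1.13 g
maltose: 24.4 g/L × 0.086 L = 2.10 g
cellobiose: 2.99 g/L × 0.086 L = 0.25714 g = 257.14 mg
thiamine: C1V1 = C2V2 → 7.58 µg/mL × 86 mL ÷ 5420 µg/mL = 0.12 mL
spectinomycin: C1V1 = C2V2 → 118 µg/mL × 86 mL ÷ 100000 µg/mL = 0.10 mL

L-cysteine hydrochloride 56.76 mg; malt extract 1.13 g; maltose 2.10 g; cellobiose 257.14 mg; thiamine 0.12 mL; spectinomycin 0.10 mL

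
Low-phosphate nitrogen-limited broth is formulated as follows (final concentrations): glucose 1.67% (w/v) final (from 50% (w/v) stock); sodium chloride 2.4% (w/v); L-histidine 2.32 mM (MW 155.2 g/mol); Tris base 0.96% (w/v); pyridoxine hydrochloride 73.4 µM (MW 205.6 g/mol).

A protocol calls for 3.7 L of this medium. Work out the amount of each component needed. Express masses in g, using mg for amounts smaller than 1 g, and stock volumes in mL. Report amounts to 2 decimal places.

glucose 123.58 mL; sodium chloride 88.80 g; L-histidine 1.33 g; Tris base 35.52 g; pyridoxine hydrochloride 55.84 mg

Working volume: 3.7 L.
glucose: dilute stock: 1.67% ÷ 50% × 3700 mL = 123.58 mL
sodium chloride: 2.4% w/v = 24 g/L → 24 × 3.7 L = 88.80 g
L-histidine: 2.32 mmol/L × 155.2 g/mol × 3.7 L ÷ 1000 = 1.33 g
Tris base: 0.96% w/v = 9.6 g/L → 9.6 × 3.7 L = 35.52 g
pyridoxine hydrochloride: 73.4 µmol/L × 205.6 g/mol × 3.7 L ÷ 1000 = 55.84 mg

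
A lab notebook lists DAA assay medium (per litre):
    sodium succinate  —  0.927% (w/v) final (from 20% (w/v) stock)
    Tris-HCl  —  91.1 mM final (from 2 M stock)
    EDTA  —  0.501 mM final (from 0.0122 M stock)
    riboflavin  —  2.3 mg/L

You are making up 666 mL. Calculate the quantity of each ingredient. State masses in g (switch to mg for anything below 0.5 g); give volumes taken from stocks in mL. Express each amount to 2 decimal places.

Target volume = 666 mL = 0.666 L.
sodium succinate: C1V1 = C2V2 → 0.927% ÷ 20% × 666 mL = 30.87 mL
Tris-HCl: V = C2·V2/C1 = 91.1 mM × 666 mL ÷ 2000 mM = 30.34 mL
EDTA: dilute stock: 0.501 mM × 666 mL ÷ 12.2 mM = 27.35 mL
riboflavin: 2.3 mg/L × 0.666 L = 1.53 mg

sodium succinate 30.87 mL; Tris-HCl 30.34 mL; EDTA 27.35 mL; riboflavin 1.53 mg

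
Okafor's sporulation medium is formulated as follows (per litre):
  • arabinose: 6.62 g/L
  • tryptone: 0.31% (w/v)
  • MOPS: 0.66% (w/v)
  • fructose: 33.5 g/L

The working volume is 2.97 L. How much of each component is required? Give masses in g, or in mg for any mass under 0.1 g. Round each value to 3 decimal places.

Working volume: 2.97 L.
arabinose: 6.62 g/L × 2.97 L = 19.661 g
tryptone: 0.31% w/v = 3.1 g/L → 3.1 × 2.97 L = 9.207 g
MOPS: 0.66 g per 100 mL × 2970 mL ÷ 100 = 19.602 g
fructose: 33.5 g/L × 2.97 L = 99.495 g

arabinose 19.661 g; tryptone 9.207 g; MOPS 19.602 g; fructose 99.495 g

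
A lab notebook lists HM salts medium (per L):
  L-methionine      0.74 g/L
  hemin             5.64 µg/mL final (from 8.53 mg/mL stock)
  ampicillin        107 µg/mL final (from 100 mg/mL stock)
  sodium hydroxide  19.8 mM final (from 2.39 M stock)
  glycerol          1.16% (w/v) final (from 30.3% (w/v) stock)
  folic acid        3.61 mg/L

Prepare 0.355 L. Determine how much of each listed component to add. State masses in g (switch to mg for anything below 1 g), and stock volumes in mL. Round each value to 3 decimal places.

L-methionine 262.700 mg; hemin 0.235 mL; ampicillin 0.380 mL; sodium hydroxide 2.941 mL; glycerol 13.591 mL; folic acid 1.282 mg

Scale factor relative to 1 L: 0.355.
L-methionine: 0.74 g/L × 0.355 L = 0.2627 g = 262.700 mg
hemin: dilute stock: 5.64 µg/mL × 355 mL ÷ 8530 µg/mL = 0.235 mL
ampicillin: V = C2·V2/C1 = 107 µg/mL × 355 mL ÷ 100000 µg/mL = 0.380 mL
sodium hydroxide: V = C2·V2/C1 = 19.8 mM × 355 mL ÷ 2390 mM = 2.941 mL
glycerol: V = C2·V2/C1 = 1.16% ÷ 30.3% × 355 mL = 13.591 mL
folic acid: 3.61 mg/L × 0.355 L = 1.282 mg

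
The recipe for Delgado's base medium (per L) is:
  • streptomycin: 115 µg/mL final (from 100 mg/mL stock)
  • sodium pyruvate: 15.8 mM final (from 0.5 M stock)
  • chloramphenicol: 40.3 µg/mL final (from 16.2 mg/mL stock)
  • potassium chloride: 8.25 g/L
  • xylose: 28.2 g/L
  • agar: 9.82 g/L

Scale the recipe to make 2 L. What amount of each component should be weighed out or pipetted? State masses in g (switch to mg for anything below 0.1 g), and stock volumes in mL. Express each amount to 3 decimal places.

streptomycin 2.300 mL; sodium pyruvate 63.200 mL; chloramphenicol 4.975 mL; potassium chloride 16.500 g; xylose 56.400 g; agar 19.640 g

Scale factor relative to 1 L: 2.
streptomycin: dilute stock: 115 µg/mL × 2000 mL ÷ 100000 µg/mL = 2.300 mL
sodium pyruvate: V = C2·V2/C1 = 15.8 mM × 2000 mL ÷ 500 mM = 63.200 mL
chloramphenicol: dilute stock: 40.3 µg/mL × 2000 mL ÷ 16200 µg/mL = 4.975 mL
potassium chloride: 8.25 g/L × 2 L = 16.500 g
xylose: 28.2 g/L × 2 L = 56.400 g
agar: 9.82 g/L × 2 L = 19.640 g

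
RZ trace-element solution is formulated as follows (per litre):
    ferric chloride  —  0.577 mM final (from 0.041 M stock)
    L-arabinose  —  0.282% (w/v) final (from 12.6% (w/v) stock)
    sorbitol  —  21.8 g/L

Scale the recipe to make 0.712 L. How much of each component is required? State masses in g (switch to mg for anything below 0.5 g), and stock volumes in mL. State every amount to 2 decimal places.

ferric chloride 10.02 mL; L-arabinose 15.94 mL; sorbitol 15.52 g

Working volume: 0.712 L.
ferric chloride: C1V1 = C2V2 → 0.577 mM × 712 mL ÷ 41 mM = 10.02 mL
L-arabinose: C1V1 = C2V2 → 0.282% ÷ 12.6% × 712 mL = 15.94 mL
sorbitol: 21.8 g/L × 0.712 L = 15.52 g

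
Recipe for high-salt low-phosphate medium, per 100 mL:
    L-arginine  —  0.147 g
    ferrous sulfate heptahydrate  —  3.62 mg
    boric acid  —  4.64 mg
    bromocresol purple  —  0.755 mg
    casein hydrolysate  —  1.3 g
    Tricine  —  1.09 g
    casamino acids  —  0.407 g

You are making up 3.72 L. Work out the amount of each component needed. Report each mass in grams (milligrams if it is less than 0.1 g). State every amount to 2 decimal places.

Scale factor = 3720 mL / 100 mL = 37.2.
L-arginine: 0.147 g × (3720 mL / 100 mL) = 5.47 g
ferrous sulfate heptahydrate: 3.62 mg × (3720 mL / 100 mL) = 134.664 mg = 0.13 g
boric acid: 4.64 mg × (3720 mL / 100 mL) = 172.608 mg = 0.17 g
bromocresol purple: 0.755 mg × (3720 mL / 100 mL) = 28.09 mg
casein hydrolysate: 1.3 g × (3720 mL / 100 mL) = 48.36 g
Tricine: 1.09 g × (3720 mL / 100 mL) = 40.55 g
casamino acids: 0.407 g × (3720 mL / 100 mL) = 15.14 g

L-arginine 5.47 g; ferrous sulfate heptahydrate 0.13 g; boric acid 0.17 g; bromocresol purple 28.09 mg; casein hydrolysate 48.36 g; Tricine 40.55 g; casamino acids 15.14 g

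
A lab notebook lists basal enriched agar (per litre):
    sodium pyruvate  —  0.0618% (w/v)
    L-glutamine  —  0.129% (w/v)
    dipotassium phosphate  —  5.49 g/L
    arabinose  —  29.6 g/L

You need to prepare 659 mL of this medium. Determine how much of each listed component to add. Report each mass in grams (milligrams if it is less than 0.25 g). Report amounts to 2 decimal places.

Scale factor relative to 1 L: 0.659.
sodium pyruvate: 0.0618% w/v = 0.618 g/L → 0.618 × 0.659 L = 0.41 g
L-glutamine: 0.129% w/v = 1.29 g/L → 1.29 × 0.659 L = 0.85 g
dipotassium phosphate: 5.49 g/L × 0.659 L = 3.62 g
arabinose: 29.6 g/L × 0.659 L = 19.51 g

sodium pyruvate 0.41 g; L-glutamine 0.85 g; dipotassium phosphate 3.62 g; arabinose 19.51 g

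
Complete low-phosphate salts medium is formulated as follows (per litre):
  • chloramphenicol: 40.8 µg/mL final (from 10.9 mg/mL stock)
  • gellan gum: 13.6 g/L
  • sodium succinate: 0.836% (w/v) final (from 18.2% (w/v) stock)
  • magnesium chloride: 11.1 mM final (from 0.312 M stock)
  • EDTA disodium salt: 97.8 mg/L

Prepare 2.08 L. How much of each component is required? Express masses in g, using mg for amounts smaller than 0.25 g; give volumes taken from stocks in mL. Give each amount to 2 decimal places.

chloramphenicol 7.79 mL; gellan gum 28.29 g; sodium succinate 95.54 mL; magnesium chloride 74.00 mL; EDTA disodium salt 203.42 mg

Scale factor relative to 1 L: 2.08.
chloramphenicol: C1V1 = C2V2 → 40.8 µg/mL × 2080 mL ÷ 10900 µg/mL = 7.79 mL
gellan gum: 13.6 g/L × 2.08 L = 28.29 g
sodium succinate: V = C2·V2/C1 = 0.836% ÷ 18.2% × 2080 mL = 95.54 mL
magnesium chloride: C1V1 = C2V2 → 11.1 mM × 2080 mL ÷ 312 mM = 74.00 mL
EDTA disodium salt: 97.8 mg/L × 2.08 L = 203.42 mg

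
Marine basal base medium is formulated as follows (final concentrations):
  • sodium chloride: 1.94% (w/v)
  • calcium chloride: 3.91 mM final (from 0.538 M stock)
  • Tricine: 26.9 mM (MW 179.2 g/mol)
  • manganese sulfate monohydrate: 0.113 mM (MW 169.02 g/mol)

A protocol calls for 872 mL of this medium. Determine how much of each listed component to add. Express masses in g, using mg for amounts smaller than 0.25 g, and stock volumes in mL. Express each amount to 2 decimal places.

sodium chloride 16.92 g; calcium chloride 6.34 mL; Tricine 4.20 g; manganese sulfate monohydrate 16.65 mg

Target volume = 872 mL = 0.872 L.
sodium chloride: 1.94% w/v = 19.4 g/L → 19.4 × 0.872 L = 16.92 g
calcium chloride: C1V1 = C2V2 → 3.91 mM × 872 mL ÷ 538 mM = 6.34 mL
Tricine: 26.9 mmol/L × 179.2 g/mol × 0.872 L ÷ 1000 = 4.20 g
manganese sulfate monohydrate: 0.113 mmol/L × 169.02 mg/mmol × 0.872 L = 16.65 mg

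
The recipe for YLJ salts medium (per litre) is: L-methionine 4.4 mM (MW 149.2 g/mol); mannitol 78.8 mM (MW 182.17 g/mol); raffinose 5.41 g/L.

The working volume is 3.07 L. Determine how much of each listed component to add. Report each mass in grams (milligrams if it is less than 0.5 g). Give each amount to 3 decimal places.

Scale factor relative to 1 L: 3.07.
L-methionine: 4.4 mmol/L × 149.2 g/mol × 3.07 L ÷ 1000 = 2.015 g
mannitol: 78.8 mmol/L × 182.17 g/mol × 3.07 L ÷ 1000 = 44.070 g
raffinose: 5.41 g/L × 3.07 L = 16.609 g

L-methionine 2.015 g; mannitol 44.070 g; raffinose 16.609 g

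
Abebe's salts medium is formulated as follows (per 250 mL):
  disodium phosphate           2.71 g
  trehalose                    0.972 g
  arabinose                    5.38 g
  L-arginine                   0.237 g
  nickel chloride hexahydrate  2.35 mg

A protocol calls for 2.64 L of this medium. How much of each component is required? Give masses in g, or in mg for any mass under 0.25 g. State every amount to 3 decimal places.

Ratio of target to recipe volume: 2640 / 250 = 10.56.
disodium phosphate: 2.71 g × (2640 mL / 250 mL) = 28.618 g
trehalose: 0.972 g × (2640 mL / 250 mL) = 10.264 g
arabinose: 5.38 g × (2640 mL / 250 mL) = 56.813 g
L-arginine: 0.237 g × (2640 mL / 250 mL) = 2.503 g
nickel chloride hexahydrate: 2.35 mg × (2640 mL / 250 mL) = 24.816 mg

disodium phosphate 28.618 g; trehalose 10.264 g; arabinose 56.813 g; L-arginine 2.503 g; nickel chloride hexahydrate 24.816 mg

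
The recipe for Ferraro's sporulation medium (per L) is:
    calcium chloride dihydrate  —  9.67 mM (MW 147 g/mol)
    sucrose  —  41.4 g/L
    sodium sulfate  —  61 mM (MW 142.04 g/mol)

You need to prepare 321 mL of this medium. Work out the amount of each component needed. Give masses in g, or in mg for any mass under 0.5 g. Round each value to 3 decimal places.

Working volume: 321 mL = 0.321 L.
calcium chloride dihydrate: 9.67 mmol/L × 147 mg/mmol × 0.321 L = 456.298 mg
sucrose: 41.4 g/L × 0.321 L = 13.289 g
sodium sulfate: 61 mmol/L × 142.04 g/mol × 0.321 L ÷ 1000 = 2.781 g

calcium chloride dihydrate 456.298 mg; sucrose 13.289 g; sodium sulfate 2.781 g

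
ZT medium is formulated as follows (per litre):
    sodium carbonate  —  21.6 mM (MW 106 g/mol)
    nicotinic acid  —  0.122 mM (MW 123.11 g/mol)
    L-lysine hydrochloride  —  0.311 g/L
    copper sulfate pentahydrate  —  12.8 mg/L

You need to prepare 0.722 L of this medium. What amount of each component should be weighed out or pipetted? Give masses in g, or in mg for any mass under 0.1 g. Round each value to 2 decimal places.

Scale factor relative to 1 L: 0.722.
sodium carbonate: 21.6 mmol/L × 106 g/mol × 0.722 L ÷ 1000 = 1.65 g
nicotinic acid: 0.122 mmol/L × 123.11 mg/mmol × 0.722 L = 10.84 mg
L-lysine hydrochloride: 0.311 g/L × 0.722 L = 0.22 g
copper sulfate pentahydrate: 12.8 mg/L × 0.722 L = 9.24 mg

sodium carbonate 1.65 g; nicotinic acid 10.84 mg; L-lysine hydrochloride 0.22 g; copper sulfate pentahydrate 9.24 mg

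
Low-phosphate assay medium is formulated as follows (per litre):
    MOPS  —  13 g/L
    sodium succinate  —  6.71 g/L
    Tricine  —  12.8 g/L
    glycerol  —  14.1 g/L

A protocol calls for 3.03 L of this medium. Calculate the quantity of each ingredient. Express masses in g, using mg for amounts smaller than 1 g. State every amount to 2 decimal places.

MOPS 39.39 g; sodium succinate 20.33 g; Tricine 38.78 g; glycerol 42.72 g

Scale factor relative to 1 L: 3.03.
MOPS: 13 g/L × 3.03 L = 39.39 g
sodium succinate: 6.71 g/L × 3.03 L = 20.33 g
Tricine: 12.8 g/L × 3.03 L = 38.78 g
glycerol: 14.1 g/L × 3.03 L = 42.72 g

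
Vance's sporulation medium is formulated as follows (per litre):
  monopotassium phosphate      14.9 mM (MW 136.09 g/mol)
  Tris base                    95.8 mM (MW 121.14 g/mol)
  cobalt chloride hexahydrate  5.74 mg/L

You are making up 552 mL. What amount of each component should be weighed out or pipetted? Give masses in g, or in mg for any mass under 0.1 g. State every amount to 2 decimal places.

Scale factor relative to 1 L: 0.552.
monopotassium phosphate: 14.9 mmol/L × 136.09 g/mol × 0.552 L ÷ 1000 = 1.12 g
Tris base: 95.8 mmol/L × 121.14 g/mol × 0.552 L ÷ 1000 = 6.41 g
cobalt chloride hexahydrate: 5.74 mg/L × 0.552 L = 3.17 mg

monopotassium phosphate 1.12 g; Tris base 6.41 g; cobalt chloride hexahydrate 3.17 mg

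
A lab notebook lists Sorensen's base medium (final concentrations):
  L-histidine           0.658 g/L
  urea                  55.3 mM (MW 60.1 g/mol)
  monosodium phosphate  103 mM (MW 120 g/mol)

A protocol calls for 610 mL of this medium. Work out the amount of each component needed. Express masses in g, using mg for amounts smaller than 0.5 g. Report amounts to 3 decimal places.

L-histidine 401.380 mg; urea 2.027 g; monosodium phosphate 7.540 g

Scale factor relative to 1 L: 0.61.
L-histidine: 0.658 g/L × 0.61 L = 0.40138 g = 401.380 mg
urea: 55.3 mmol/L × 60.1 g/mol × 0.61 L ÷ 1000 = 2.027 g
monosodium phosphate: 103 mmol/L × 120 g/mol × 0.61 L ÷ 1000 = 7.540 g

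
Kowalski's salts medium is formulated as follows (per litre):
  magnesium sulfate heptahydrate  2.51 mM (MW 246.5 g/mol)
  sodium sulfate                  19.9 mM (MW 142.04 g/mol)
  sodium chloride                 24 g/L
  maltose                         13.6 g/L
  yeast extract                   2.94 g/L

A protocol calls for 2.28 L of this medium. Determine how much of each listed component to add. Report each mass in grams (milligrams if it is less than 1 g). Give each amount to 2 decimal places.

Working volume: 2.28 L.
magnesium sulfate heptahydrate: 2.51 mmol/L × 246.5 g/mol × 2.28 L ÷ 1000 = 1.41 g
sodium sulfate: 19.9 mmol/L × 142.04 g/mol × 2.28 L ÷ 1000 = 6.44 g
sodium chloride: 24 g/L × 2.28 L = 54.72 g
maltose: 13.6 g/L × 2.28 L = 31.01 g
yeast extract: 2.94 g/L × 2.28 L = 6.70 g

magnesium sulfate heptahydrate 1.41 g; sodium sulfate 6.44 g; sodium chloride 54.72 g; maltose 31.01 g; yeast extract 6.70 g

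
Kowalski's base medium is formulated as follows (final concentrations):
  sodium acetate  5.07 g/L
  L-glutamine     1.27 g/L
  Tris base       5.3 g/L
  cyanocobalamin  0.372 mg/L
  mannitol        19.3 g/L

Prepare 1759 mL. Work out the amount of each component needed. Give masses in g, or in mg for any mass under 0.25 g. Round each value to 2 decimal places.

sodium acetate 8.92 g; L-glutamine 2.23 g; Tris base 9.32 g; cyanocobalamin 0.65 mg; mannitol 33.95 g

Target volume = 1759 mL = 1.759 L.
sodium acetate: 5.07 g/L × 1.759 L = 8.92 g
L-glutamine: 1.27 g/L × 1.759 L = 2.23 g
Tris base: 5.3 g/L × 1.759 L = 9.32 g
cyanocobalamin: 0.372 mg/L × 1.759 L = 0.65 mg
mannitol: 19.3 g/L × 1.759 L = 33.95 g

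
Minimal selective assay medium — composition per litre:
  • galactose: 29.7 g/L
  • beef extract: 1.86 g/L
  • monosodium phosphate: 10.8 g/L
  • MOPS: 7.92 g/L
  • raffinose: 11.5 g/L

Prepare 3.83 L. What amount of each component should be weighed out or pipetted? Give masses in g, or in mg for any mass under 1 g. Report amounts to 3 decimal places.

galactose 113.751 g; beef extract 7.124 g; monosodium phosphate 41.364 g; MOPS 30.334 g; raffinose 44.045 g

Working volume: 3.83 L.
galactose: 29.7 g/L × 3.83 L = 113.751 g
beef extract: 1.86 g/L × 3.83 L = 7.124 g
monosodium phosphate: 10.8 g/L × 3.83 L = 41.364 g
MOPS: 7.92 g/L × 3.83 L = 30.334 g
raffinose: 11.5 g/L × 3.83 L = 44.045 g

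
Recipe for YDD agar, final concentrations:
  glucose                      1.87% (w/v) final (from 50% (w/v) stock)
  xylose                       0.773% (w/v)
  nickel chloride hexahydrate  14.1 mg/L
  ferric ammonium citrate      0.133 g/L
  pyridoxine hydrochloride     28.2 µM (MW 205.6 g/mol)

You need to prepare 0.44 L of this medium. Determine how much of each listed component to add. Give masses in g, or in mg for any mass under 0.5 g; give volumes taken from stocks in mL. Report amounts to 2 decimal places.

glucose 16.46 mL; xylose 3.40 g; nickel chloride hexahydrate 6.20 mg; ferric ammonium citrate 58.52 mg; pyridoxine hydrochloride 2.55 mg

Working volume: 0.44 L.
glucose: C1V1 = C2V2 → 1.87% ÷ 50% × 440 mL = 16.46 mL
xylose: 0.773% w/v = 7.73 g/L → 7.73 × 0.44 L = 3.40 g
nickel chloride hexahydrate: 14.1 mg/L × 0.44 L = 6.20 mg
ferric ammonium citrate: 0.133 g/L × 0.44 L = 0.05852 g = 58.52 mg
pyridoxine hydrochloride: 28.2 µmol/L × 205.6 g/mol × 0.44 L ÷ 1000 = 2.55 mg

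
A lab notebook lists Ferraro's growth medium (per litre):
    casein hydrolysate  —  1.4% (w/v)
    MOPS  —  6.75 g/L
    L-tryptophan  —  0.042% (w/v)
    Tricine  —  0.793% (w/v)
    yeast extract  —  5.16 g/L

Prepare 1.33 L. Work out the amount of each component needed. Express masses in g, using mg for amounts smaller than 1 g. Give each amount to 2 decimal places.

Scale factor relative to 1 L: 1.33.
casein hydrolysate: 1.4 g per 100 mL × 1330 mL ÷ 100 = 18.62 g
MOPS: 6.75 g/L × 1.33 L = 8.98 g
L-tryptophan: 0.042 g per 100 mL × 1330 mL ÷ 100 = 0.5586 g = 558.60 mg
Tricine: 0.793 g per 100 mL × 1330 mL ÷ 100 = 10.55 g
yeast extract: 5.16 g/L × 1.33 L = 6.86 g

casein hydrolysate 18.62 g; MOPS 8.98 g; L-tryptophan 558.60 mg; Tricine 10.55 g; yeast extract 6.86 g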